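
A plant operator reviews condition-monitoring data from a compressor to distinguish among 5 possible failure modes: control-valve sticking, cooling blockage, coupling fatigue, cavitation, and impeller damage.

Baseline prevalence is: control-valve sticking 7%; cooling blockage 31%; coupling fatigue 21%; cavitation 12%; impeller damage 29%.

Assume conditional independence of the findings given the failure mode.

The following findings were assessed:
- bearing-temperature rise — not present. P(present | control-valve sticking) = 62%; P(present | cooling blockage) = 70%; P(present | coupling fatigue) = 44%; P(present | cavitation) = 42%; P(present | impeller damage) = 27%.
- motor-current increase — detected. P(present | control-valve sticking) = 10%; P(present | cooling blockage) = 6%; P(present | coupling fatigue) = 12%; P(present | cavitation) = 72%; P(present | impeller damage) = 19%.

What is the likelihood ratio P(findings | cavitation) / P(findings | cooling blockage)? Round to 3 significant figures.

Take the product of per-finding likelihoods under each hypothesis (using 1 − P(present | H) for each absent finding), then divide.
  cavitation: (1 − 0.42) × 0.72 = 0.4176
  cooling blockage: (1 − 0.70) × 0.06 = 0.018
Bayes factor = 0.4176 / 0.018 ≈ 23.2

23.2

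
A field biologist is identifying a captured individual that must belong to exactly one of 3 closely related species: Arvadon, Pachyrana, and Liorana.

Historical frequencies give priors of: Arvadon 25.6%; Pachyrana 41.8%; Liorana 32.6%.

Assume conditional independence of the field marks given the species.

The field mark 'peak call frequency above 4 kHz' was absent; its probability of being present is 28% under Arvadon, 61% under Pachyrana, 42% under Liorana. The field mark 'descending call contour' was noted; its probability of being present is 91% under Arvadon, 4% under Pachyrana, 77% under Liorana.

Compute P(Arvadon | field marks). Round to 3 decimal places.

Multiply each prior by the joint likelihood of the field mark pattern (using 1 − P(present | H) for each absent field mark):
  Arvadon: 0.256 × (1 − 0.28) × 0.91 = 0.16773
  Pachyrana: 0.418 × (1 − 0.61) × 0.04 = 0.0065208
  Liorana: 0.326 × (1 − 0.42) × 0.77 = 0.14559
Marginal likelihood of the evidence = 0.31984.
P(Arvadon | evidence) = 0.16773 / 0.31984 ≈ 0.524.

0.524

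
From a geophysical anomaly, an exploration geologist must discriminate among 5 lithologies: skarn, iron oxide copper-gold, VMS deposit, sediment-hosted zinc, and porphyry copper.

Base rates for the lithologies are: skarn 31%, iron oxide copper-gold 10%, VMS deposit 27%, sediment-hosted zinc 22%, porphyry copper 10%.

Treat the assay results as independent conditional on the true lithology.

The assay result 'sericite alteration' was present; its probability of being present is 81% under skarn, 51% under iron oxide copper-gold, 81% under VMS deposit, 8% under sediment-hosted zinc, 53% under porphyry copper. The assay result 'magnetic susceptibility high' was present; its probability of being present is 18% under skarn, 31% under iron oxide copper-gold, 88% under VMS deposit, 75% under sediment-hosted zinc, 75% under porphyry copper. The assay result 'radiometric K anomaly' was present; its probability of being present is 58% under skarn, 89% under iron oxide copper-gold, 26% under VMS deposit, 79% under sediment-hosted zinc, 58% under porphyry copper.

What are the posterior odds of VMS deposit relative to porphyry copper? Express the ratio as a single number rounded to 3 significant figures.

2.17

Posterior odds equal prior odds times the likelihood ratio; only the two competing hypotheses matter.
  VMS deposit: 0.27 × 0.81 × 0.88 × 0.26 = 0.050039
  porphyry copper: 0.10 × 0.53 × 0.75 × 0.58 = 0.023055
Posterior odds = 0.050039 / 0.023055 ≈ 2.17.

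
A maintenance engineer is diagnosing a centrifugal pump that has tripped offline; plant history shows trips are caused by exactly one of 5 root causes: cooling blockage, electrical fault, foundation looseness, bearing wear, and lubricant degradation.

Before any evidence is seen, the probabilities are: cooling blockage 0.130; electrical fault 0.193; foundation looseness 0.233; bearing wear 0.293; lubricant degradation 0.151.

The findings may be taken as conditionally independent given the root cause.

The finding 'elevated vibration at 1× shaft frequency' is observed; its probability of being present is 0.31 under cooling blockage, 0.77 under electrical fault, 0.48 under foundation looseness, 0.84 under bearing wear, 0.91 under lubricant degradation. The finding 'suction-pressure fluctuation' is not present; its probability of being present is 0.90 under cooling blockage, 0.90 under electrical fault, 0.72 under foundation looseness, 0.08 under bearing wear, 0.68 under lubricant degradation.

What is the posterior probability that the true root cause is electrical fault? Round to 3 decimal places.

By Bayes' rule with conditional independence, the unnormalized weight for each hypothesis is prior × ∏ likelihoods (using 1 − P(present | H) for each absent finding):
  cooling blockage: 0.130 × 0.31 × (1 − 0.90) = 0.00403
  electrical fault: 0.193 × 0.77 × (1 − 0.90) = 0.014861
  foundation looseness: 0.233 × 0.48 × (1 − 0.72) = 0.031315
  bearing wear: 0.293 × 0.84 × (1 − 0.08) = 0.22643
  lubricant degradation: 0.151 × 0.91 × (1 − 0.68) = 0.043971
The unnormalized weights sum to 0.32061.
P(electrical fault | evidence) = 0.014861 / 0.32061 ≈ 0.046.

0.046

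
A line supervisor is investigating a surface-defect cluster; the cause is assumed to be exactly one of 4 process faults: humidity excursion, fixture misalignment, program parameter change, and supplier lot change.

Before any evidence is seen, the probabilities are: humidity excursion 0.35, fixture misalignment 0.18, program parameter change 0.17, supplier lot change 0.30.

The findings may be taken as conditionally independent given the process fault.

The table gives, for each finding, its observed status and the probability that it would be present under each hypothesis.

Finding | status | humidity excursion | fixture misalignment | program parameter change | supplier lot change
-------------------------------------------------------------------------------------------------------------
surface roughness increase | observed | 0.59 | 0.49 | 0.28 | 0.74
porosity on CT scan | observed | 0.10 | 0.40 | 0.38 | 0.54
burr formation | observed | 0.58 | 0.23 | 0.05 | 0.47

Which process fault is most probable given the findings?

Multiply each prior by the joint likelihood of the evidence pattern:
  humidity excursion: 0.35 × 0.59 × 0.10 × 0.58 = 0.011977
  fixture misalignment: 0.18 × 0.49 × 0.40 × 0.23 = 0.0081144
  program parameter change: 0.17 × 0.28 × 0.38 × 0.05 = 0.0009044
  supplier lot change: 0.30 × 0.74 × 0.54 × 0.47 = 0.056344
Marginal likelihood of the evidence = 0.077339.
P(humidity excursion | evidence) ≈ 0.011977 / 0.077339 ≈ 0.155
P(fixture misalignment | evidence) ≈ 0.0081144 / 0.077339 ≈ 0.105
P(program parameter change | evidence) ≈ 0.0009044 / 0.077339 ≈ 0.012
P(supplier lot change | evidence) ≈ 0.056344 / 0.077339 ≈ 0.729
The largest is 0.729, so supplier lot change is most probable.

supplier lot change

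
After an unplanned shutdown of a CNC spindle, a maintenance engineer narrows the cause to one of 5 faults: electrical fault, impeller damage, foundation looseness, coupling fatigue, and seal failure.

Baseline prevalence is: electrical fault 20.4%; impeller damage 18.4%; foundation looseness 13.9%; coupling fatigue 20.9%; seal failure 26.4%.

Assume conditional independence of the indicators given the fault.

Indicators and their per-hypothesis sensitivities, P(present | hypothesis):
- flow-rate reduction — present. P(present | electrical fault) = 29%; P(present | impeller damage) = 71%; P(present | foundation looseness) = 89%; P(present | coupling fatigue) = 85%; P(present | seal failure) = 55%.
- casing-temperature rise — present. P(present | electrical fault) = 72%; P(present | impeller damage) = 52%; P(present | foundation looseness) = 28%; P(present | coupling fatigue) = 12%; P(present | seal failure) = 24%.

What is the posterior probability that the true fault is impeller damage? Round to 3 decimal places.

For each hypothesis, the unnormalized posterior weight is prior × product of the indicator likelihoods:
  electrical fault: 0.204 × 0.29 × 0.72 = 0.042595
  impeller damage: 0.184 × 0.71 × 0.52 = 0.067933
  foundation looseness: 0.139 × 0.89 × 0.28 = 0.034639
  coupling fatigue: 0.209 × 0.85 × 0.12 = 0.021318
  seal failure: 0.264 × 0.55 × 0.24 = 0.034848
Normalizing constant Z = 0.042595 + 0.067933 + 0.034639 + 0.021318 + 0.034848 = 0.20133.
P(impeller damage | evidence) = 0.067933 / 0.20133 ≈ 0.337.

0.337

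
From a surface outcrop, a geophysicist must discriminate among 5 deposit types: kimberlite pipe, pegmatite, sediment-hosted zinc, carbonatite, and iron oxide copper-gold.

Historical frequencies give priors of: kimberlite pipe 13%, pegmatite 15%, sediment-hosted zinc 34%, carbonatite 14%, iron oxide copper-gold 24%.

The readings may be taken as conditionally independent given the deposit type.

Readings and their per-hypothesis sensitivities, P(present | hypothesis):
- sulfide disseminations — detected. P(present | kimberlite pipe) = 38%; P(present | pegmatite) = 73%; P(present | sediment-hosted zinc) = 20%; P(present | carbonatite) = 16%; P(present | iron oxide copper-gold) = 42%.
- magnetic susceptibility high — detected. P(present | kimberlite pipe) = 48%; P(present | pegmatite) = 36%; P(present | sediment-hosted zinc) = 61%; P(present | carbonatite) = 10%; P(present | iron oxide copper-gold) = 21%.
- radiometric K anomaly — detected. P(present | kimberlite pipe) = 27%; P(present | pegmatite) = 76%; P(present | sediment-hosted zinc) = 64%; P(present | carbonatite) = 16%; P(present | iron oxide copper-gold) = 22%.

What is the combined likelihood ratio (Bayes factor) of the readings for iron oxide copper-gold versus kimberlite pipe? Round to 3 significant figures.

Joint likelihood of the reading pattern under each hypothesis:
  iron oxide copper-gold: 0.42 × 0.21 × 0.22 = 0.019404
  kimberlite pipe: 0.38 × 0.48 × 0.27 = 0.049248
Bayes factor = 0.019404 / 0.049248 ≈ 0.394

0.394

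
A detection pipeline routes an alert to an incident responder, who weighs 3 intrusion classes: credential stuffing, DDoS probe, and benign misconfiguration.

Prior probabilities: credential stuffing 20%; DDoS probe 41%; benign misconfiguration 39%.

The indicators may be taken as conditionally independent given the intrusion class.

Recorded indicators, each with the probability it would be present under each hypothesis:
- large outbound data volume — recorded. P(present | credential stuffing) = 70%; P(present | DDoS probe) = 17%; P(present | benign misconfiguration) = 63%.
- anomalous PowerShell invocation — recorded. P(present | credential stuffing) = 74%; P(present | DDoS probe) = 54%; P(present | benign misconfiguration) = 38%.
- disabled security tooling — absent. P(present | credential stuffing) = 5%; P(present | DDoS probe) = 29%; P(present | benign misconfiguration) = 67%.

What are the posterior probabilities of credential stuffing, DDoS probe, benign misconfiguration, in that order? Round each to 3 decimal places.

By Bayes' rule with conditional independence, the unnormalized weight for each hypothesis is prior × ∏ likelihoods (using 1 − P(present | H) for each absent indicator):
  credential stuffing: 0.20 × 0.70 × 0.74 × (1 − 0.05) = 0.09842
  DDoS probe: 0.41 × 0.17 × 0.54 × (1 − 0.29) = 0.026723
  benign misconfiguration: 0.39 × 0.63 × 0.38 × (1 − 0.67) = 0.030811
Marginal likelihood of the evidence = 0.15595.
P(credential stuffing | evidence) = 0.09842 / 0.15595 ≈ 0.631
P(DDoS probe | evidence) = 0.026723 / 0.15595 ≈ 0.171
P(benign misconfiguration | evidence) = 0.030811 / 0.15595 ≈ 0.198

0.631, 0.171, 0.198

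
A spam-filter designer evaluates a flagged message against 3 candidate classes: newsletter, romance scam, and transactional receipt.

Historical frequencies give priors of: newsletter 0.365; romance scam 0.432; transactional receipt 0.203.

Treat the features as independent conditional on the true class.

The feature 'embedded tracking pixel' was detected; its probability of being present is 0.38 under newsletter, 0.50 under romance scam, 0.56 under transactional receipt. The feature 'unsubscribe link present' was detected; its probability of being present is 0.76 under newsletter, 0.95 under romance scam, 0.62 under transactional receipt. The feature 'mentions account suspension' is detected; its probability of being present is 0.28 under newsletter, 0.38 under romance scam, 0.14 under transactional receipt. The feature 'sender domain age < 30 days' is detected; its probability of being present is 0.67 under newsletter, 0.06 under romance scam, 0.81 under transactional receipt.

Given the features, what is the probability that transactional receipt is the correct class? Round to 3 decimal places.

0.246

Multiply each prior by the joint likelihood of the feature pattern:
  newsletter: 0.365 × 0.38 × 0.76 × 0.28 × 0.67 = 0.019775
  romance scam: 0.432 × 0.50 × 0.95 × 0.38 × 0.06 = 0.0046786
  transactional receipt: 0.203 × 0.56 × 0.62 × 0.14 × 0.81 = 0.0079926
The unnormalized weights sum to 0.032446.
P(transactional receipt | evidence) = 0.0079926 / 0.032446 ≈ 0.246.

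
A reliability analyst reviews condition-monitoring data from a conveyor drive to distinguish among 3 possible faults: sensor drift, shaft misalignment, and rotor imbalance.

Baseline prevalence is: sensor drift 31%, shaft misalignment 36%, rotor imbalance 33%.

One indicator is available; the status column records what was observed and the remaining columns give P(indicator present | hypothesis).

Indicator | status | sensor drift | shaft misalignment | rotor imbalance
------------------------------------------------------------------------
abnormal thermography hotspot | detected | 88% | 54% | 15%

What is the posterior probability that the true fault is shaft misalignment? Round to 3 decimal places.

For each hypothesis, the unnormalized posterior weight is prior × likelihood:
  sensor drift: 0.31 × 0.88 = 0.2728
  shaft misalignment: 0.36 × 0.54 = 0.1944
  rotor imbalance: 0.33 × 0.15 = 0.0495
Marginal likelihood of the evidence = 0.5167.
P(shaft misalignment | evidence) = 0.1944 / 0.5167 ≈ 0.376.

0.376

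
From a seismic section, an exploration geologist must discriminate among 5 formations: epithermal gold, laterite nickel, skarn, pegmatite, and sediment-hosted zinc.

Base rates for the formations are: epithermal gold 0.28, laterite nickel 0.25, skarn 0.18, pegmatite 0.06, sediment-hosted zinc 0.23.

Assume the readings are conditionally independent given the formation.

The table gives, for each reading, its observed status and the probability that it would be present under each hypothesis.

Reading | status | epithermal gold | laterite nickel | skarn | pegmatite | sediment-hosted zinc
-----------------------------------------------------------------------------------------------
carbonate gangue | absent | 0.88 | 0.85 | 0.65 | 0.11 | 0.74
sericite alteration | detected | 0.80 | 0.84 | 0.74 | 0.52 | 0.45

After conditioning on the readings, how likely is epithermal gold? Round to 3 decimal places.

0.168

By Bayes' rule with conditional independence, the unnormalized weight for each hypothesis is prior × ∏ likelihoods (using 1 − P(present | H) for each absent reading):
  epithermal gold: 0.28 × (1 − 0.88) × 0.80 = 0.02688
  laterite nickel: 0.25 × (1 − 0.85) × 0.84 = 0.0315
  skarn: 0.18 × (1 − 0.65) × 0.74 = 0.04662
  pegmatite: 0.06 × (1 − 0.11) × 0.52 = 0.027768
  sediment-hosted zinc: 0.23 × (1 − 0.74) × 0.45 = 0.02691
Marginal likelihood of the evidence = 0.15968.
P(epithermal gold | evidence) = 0.02688 / 0.15968 ≈ 0.168.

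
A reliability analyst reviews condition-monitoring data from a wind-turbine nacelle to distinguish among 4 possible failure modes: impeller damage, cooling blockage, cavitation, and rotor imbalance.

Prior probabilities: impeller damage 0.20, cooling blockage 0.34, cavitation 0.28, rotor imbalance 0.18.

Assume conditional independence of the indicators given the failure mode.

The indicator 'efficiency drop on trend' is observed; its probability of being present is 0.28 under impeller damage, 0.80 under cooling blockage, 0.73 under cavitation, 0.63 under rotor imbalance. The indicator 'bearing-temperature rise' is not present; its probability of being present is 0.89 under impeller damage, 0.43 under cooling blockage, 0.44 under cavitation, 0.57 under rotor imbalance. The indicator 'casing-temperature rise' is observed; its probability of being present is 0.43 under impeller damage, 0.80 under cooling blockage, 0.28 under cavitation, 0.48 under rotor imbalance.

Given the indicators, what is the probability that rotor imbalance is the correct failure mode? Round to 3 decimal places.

Multiply each prior by the joint likelihood of the indicator pattern (using 1 − P(present | H) for each absent indicator):
  impeller damage: 0.20 × 0.28 × (1 − 0.89) × 0.43 = 0.0026488
  cooling blockage: 0.34 × 0.80 × (1 − 0.43) × 0.80 = 0.12403
  cavitation: 0.28 × 0.73 × (1 − 0.44) × 0.28 = 0.03205
  rotor imbalance: 0.18 × 0.63 × (1 − 0.57) × 0.48 = 0.023406
The unnormalized weights sum to 0.18214.
P(rotor imbalance | evidence) = 0.023406 / 0.18214 ≈ 0.129.

0.129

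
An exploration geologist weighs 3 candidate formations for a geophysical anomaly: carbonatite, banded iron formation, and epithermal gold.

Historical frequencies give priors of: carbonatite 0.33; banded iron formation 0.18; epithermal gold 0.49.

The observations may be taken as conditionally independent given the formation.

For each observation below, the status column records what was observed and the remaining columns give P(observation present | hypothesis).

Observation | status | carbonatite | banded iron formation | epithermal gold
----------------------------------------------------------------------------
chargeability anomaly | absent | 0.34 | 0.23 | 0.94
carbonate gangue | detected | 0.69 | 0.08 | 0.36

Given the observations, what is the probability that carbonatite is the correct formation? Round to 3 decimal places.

Multiply each prior by the joint likelihood of the evidence pattern (using 1 − P(present | H) for each absent observation):
  carbonatite: 0.33 × (1 − 0.34) × 0.69 = 0.15028
  banded iron formation: 0.18 × (1 − 0.23) × 0.08 = 0.011088
  epithermal gold: 0.49 × (1 − 0.94) × 0.36 = 0.010584
Normalizing constant Z = 0.15028 + 0.011088 + 0.010584 = 0.17195.
P(carbonatite | evidence) = 0.15028 / 0.17195 ≈ 0.874.

0.874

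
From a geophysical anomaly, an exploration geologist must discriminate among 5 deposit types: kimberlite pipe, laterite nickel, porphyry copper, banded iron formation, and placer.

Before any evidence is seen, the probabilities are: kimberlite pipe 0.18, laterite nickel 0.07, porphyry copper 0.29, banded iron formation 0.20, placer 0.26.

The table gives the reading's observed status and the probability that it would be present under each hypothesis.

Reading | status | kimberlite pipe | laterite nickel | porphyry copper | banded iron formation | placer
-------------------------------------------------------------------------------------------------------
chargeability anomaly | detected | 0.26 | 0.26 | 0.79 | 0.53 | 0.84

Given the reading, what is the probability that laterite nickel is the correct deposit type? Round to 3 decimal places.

0.029

For each hypothesis, the unnormalized posterior weight is prior × likelihood:
  kimberlite pipe: 0.18 × 0.26 = 0.0468
  laterite nickel: 0.07 × 0.26 = 0.0182
  porphyry copper: 0.29 × 0.79 = 0.2291
  banded iron formation: 0.20 × 0.53 = 0.106
  placer: 0.26 × 0.84 = 0.2184
Marginal likelihood of the evidence = 0.6185.
P(laterite nickel | evidence) = 0.0182 / 0.6185 ≈ 0.029.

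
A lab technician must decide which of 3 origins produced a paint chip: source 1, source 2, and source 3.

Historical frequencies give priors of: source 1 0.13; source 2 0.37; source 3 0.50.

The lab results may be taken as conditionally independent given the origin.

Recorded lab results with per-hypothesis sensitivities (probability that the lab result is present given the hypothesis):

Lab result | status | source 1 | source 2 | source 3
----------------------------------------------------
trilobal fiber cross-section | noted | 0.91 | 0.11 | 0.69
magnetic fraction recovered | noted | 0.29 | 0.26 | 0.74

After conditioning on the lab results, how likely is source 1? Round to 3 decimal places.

0.114

For each hypothesis, the unnormalized posterior weight is prior × product of the lab result likelihoods:
  source 1: 0.13 × 0.91 × 0.29 = 0.034307
  source 2: 0.37 × 0.11 × 0.26 = 0.010582
  source 3: 0.50 × 0.69 × 0.74 = 0.2553
Marginal likelihood of the evidence = 0.30019.
P(source 1 | evidence) = 0.034307 / 0.30019 ≈ 0.114.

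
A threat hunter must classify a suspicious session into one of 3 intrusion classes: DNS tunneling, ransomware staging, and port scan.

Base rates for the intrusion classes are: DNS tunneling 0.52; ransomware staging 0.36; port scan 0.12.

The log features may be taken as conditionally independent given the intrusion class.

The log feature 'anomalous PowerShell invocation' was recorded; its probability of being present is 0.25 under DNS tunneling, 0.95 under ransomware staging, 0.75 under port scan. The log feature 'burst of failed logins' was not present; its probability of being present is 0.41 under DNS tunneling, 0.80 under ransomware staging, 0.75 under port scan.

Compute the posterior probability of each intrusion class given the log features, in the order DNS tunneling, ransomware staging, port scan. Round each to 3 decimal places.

By Bayes' rule with conditional independence, the unnormalized weight for each hypothesis is prior × ∏ likelihoods (using 1 − P(present | H) for each absent log feature):
  DNS tunneling: 0.52 × 0.25 × (1 − 0.41) = 0.0767
  ransomware staging: 0.36 × 0.95 × (1 − 0.80) = 0.0684
  port scan: 0.12 × 0.75 × (1 − 0.75) = 0.0225
The unnormalized weights sum to 0.1676.
P(DNS tunneling | evidence) = 0.0767 / 0.1676 ≈ 0.458
P(ransomware staging | evidence) = 0.0684 / 0.1676 ≈ 0.408
P(port scan | evidence) = 0.0225 / 0.1676 ≈ 0.134

0.458, 0.408, 0.134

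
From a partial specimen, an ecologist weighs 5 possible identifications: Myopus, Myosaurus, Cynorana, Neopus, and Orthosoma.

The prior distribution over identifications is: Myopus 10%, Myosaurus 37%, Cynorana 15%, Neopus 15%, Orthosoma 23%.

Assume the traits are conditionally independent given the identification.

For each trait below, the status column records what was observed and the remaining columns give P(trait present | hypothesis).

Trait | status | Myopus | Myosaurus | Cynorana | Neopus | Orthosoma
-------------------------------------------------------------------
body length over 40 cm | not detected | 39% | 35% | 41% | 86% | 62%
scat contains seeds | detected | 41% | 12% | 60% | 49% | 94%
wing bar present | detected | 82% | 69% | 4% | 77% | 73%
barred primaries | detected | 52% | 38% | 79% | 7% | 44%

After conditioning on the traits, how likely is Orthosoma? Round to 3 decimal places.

Multiply each prior by the joint likelihood of the trait pattern (using 1 − P(present | H) for each absent trait):
  Myopus: 0.10 × (1 − 0.39) × 0.41 × 0.82 × 0.52 = 0.010664
  Myosaurus: 0.37 × (1 − 0.35) × 0.12 × 0.69 × 0.38 = 0.0075671
  Cynorana: 0.15 × (1 − 0.41) × 0.60 × 0.04 × 0.79 = 0.001678
  Neopus: 0.15 × (1 − 0.86) × 0.49 × 0.77 × 0.07 = 0.00055463
  Orthosoma: 0.23 × (1 − 0.62) × 0.94 × 0.73 × 0.44 = 0.026389
Normalizing constant Z = 0.010664 + 0.0075671 + 0.001678 + 0.00055463 + 0.026389 = 0.046852.
P(Orthosoma | evidence) = 0.026389 / 0.046852 ≈ 0.563.

0.563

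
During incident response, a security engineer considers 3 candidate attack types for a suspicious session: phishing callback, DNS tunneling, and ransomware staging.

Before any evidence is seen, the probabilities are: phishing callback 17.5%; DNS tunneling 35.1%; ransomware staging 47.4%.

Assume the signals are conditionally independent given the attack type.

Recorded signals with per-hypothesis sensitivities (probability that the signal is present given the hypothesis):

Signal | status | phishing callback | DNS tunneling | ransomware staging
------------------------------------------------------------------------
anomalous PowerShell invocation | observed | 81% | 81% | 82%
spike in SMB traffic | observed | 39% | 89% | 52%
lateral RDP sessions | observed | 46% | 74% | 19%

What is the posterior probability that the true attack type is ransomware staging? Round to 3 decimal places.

Multiply each prior by the joint likelihood of the signal pattern:
  phishing callback: 0.175 × 0.81 × 0.39 × 0.46 = 0.02543
  DNS tunneling: 0.351 × 0.81 × 0.89 × 0.74 = 0.18725
  ransomware staging: 0.474 × 0.82 × 0.52 × 0.19 = 0.038402
The unnormalized weights sum to 0.25108.
P(ransomware staging | evidence) = 0.038402 / 0.25108 ≈ 0.153.

0.153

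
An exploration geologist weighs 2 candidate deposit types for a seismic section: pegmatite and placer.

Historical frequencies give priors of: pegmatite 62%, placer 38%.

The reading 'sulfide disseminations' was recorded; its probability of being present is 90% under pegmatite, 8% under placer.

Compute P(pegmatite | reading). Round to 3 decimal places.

Multiply each prior by the likelihood of the reading:
  pegmatite: 0.62 × 0.90 = 0.558
  placer: 0.38 × 0.08 = 0.0304
Marginal likelihood of the evidence = 0.5884.
P(pegmatite | evidence) = 0.558 / 0.5884 ≈ 0.948.

0.948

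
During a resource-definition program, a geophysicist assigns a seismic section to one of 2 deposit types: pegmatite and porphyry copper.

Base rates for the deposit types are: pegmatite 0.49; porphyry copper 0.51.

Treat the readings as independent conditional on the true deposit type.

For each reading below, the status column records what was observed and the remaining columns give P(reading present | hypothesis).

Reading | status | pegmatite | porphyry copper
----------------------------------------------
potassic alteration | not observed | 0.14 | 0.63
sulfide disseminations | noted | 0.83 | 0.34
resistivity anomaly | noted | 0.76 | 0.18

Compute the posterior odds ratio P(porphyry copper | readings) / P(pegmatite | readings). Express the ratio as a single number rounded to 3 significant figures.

0.0434

Posterior odds equal prior odds times the likelihood ratio; only the two competing hypotheses matter (using 1 − P(present | H) for each absent reading).
  porphyry copper: 0.51 × (1 − 0.63) × 0.34 × 0.18 = 0.011548
  pegmatite: 0.49 × (1 − 0.14) × 0.83 × 0.76 = 0.26582
Posterior odds = 0.011548 / 0.26582 ≈ 0.0434.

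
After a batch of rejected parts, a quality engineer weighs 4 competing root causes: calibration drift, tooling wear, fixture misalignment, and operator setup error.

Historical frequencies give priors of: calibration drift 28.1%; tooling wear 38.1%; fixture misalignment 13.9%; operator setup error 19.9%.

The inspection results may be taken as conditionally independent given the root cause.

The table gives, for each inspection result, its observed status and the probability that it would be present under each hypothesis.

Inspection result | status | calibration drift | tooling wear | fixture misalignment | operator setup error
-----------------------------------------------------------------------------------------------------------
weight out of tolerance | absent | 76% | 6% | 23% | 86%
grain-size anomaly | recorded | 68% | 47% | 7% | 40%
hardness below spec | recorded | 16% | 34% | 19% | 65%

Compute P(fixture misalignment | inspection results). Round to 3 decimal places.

By Bayes' rule with conditional independence, the unnormalized weight for each hypothesis is prior × ∏ likelihoods (using 1 − P(present | H) for each absent inspection result):
  calibration drift: 0.281 × (1 − 0.76) × 0.68 × 0.16 = 0.0073375
  tooling wear: 0.381 × (1 − 0.06) × 0.47 × 0.34 = 0.057231
  fixture misalignment: 0.139 × (1 − 0.23) × 0.07 × 0.19 = 0.0014235
  operator setup error: 0.199 × (1 − 0.86) × 0.40 × 0.65 = 0.0072436
Marginal likelihood of the evidence = 0.073235.
P(fixture misalignment | evidence) = 0.0014235 / 0.073235 ≈ 0.019.

0.019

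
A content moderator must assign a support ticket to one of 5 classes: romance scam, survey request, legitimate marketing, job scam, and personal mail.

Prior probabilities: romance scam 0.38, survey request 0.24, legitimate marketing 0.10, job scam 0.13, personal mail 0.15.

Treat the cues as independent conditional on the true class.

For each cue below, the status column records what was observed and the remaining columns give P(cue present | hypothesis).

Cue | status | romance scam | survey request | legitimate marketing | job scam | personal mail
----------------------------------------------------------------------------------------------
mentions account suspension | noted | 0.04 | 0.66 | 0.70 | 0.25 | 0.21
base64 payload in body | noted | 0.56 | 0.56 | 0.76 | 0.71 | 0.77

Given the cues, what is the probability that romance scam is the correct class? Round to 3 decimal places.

0.043

For each hypothesis, the unnormalized posterior weight is prior × product of the cue likelihoods:
  romance scam: 0.38 × 0.04 × 0.56 = 0.008512
  survey request: 0.24 × 0.66 × 0.56 = 0.088704
  legitimate marketing: 0.10 × 0.70 × 0.76 = 0.0532
  job scam: 0.13 × 0.25 × 0.71 = 0.023075
  personal mail: 0.15 × 0.21 × 0.77 = 0.024255
Normalizing constant Z = 0.008512 + 0.088704 + 0.0532 + 0.023075 + 0.024255 = 0.19775.
P(romance scam | evidence) = 0.008512 / 0.19775 ≈ 0.043.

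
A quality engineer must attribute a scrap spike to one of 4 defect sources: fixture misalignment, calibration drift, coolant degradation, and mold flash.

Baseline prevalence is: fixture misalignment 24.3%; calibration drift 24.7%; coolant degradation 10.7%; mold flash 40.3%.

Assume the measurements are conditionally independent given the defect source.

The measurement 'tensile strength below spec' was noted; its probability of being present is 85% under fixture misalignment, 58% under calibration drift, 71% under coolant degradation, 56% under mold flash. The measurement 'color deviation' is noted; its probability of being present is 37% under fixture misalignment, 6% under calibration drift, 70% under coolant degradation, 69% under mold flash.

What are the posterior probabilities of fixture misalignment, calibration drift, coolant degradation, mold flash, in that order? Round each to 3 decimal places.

0.260, 0.029, 0.181, 0.530

Multiply each prior by the joint likelihood of the measurement pattern:
  fixture misalignment: 0.243 × 0.85 × 0.37 = 0.076423
  calibration drift: 0.247 × 0.58 × 0.06 = 0.0085956
  coolant degradation: 0.107 × 0.71 × 0.70 = 0.053179
  mold flash: 0.403 × 0.56 × 0.69 = 0.15572
Normalizing constant Z = 0.076423 + 0.0085956 + 0.053179 + 0.15572 = 0.29392.
P(fixture misalignment | evidence) = 0.076423 / 0.29392 ≈ 0.260
P(calibration drift | evidence) = 0.0085956 / 0.29392 ≈ 0.029
P(coolant degradation | evidence) = 0.053179 / 0.29392 ≈ 0.181
P(mold flash | evidence) = 0.15572 / 0.29392 ≈ 0.530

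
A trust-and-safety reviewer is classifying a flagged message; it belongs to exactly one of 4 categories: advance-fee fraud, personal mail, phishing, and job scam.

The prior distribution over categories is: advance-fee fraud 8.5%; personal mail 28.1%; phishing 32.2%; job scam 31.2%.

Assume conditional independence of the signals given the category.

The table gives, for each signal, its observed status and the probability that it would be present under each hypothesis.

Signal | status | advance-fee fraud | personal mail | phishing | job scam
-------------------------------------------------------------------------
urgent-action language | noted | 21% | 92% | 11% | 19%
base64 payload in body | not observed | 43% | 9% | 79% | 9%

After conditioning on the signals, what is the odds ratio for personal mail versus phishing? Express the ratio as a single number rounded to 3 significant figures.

The normalizing constant cancels in an odds ratio, so compute prior × likelihood for the two hypotheses only (using 1 − P(present | H) for each absent signal):
  personal mail: 0.281 × 0.92 × (1 − 0.09) = 0.23525
  phishing: 0.322 × 0.11 × (1 − 0.79) = 0.0074382
Posterior odds = 0.23525 / 0.0074382 ≈ 31.6.

31.6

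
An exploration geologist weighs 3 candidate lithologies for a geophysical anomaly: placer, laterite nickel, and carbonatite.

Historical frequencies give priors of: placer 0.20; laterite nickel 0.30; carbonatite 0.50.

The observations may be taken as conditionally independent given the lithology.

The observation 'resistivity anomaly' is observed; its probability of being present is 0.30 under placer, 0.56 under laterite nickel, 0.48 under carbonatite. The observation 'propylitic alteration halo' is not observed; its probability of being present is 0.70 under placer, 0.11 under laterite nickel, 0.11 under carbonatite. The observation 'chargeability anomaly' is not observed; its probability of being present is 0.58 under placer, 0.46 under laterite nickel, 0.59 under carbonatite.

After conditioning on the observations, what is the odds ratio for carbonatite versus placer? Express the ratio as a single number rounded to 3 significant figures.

Posterior odds equal prior odds times the likelihood ratio; only the two competing hypotheses matter (using 1 − P(present | H) for each absent observation).
  carbonatite: 0.50 × 0.48 × (1 − 0.11) × (1 − 0.59) = 0.087576
  placer: 0.20 × 0.30 × (1 − 0.70) × (1 − 0.58) = 0.00756
Posterior odds = 0.087576 / 0.00756 ≈ 11.6.

11.6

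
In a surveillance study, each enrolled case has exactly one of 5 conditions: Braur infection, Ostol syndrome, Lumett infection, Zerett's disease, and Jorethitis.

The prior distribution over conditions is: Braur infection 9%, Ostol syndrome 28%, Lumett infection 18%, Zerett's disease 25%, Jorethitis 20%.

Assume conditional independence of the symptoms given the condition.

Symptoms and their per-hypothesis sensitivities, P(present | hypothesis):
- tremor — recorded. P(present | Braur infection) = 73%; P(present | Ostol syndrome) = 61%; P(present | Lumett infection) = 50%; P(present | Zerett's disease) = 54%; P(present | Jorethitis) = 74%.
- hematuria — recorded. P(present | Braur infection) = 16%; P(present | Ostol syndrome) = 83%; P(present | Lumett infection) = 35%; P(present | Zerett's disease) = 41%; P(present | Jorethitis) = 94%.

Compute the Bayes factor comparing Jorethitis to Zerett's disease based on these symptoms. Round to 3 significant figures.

3.14

Take the product of per-symptom likelihoods under each hypothesis, then divide.
  Jorethitis: 0.74 × 0.94 = 0.6956
  Zerett's disease: 0.54 × 0.41 = 0.2214
Bayes factor = 0.6956 / 0.2214 ≈ 3.14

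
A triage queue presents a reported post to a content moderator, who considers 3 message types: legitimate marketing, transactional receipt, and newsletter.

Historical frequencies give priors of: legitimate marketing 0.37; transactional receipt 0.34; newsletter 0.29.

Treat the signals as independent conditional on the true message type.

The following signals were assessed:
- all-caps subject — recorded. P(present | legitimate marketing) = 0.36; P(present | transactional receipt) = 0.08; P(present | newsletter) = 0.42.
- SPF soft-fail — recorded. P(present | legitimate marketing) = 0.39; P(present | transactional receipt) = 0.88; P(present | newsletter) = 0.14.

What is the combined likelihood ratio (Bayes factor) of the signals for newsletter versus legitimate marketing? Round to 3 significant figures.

Joint likelihood of the signal pattern under each hypothesis:
  newsletter: 0.42 × 0.14 = 0.0588
  legitimate marketing: 0.36 × 0.39 = 0.1404
Bayes factor = 0.0588 / 0.1404 ≈ 0.419

0.419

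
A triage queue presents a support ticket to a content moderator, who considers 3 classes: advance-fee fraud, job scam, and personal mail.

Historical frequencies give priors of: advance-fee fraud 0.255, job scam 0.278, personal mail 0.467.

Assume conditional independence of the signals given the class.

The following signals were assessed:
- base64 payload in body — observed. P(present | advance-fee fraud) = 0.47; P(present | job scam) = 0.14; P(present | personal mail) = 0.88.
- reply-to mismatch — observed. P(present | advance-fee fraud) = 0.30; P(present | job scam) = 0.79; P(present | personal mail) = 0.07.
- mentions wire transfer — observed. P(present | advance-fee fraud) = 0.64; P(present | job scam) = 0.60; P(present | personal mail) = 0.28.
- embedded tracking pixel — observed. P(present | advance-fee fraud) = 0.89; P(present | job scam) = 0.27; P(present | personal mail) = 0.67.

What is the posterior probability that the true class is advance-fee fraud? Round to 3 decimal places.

Multiply each prior by the joint likelihood of the signal pattern:
  advance-fee fraud: 0.255 × 0.47 × 0.30 × 0.64 × 0.89 = 0.02048
  job scam: 0.278 × 0.14 × 0.79 × 0.60 × 0.27 = 0.004981
  personal mail: 0.467 × 0.88 × 0.07 × 0.28 × 0.67 = 0.0053967
Normalizing constant Z = 0.02048 + 0.004981 + 0.0053967 = 0.030858.
P(advance-fee fraud | evidence) = 0.02048 / 0.030858 ≈ 0.664.

0.664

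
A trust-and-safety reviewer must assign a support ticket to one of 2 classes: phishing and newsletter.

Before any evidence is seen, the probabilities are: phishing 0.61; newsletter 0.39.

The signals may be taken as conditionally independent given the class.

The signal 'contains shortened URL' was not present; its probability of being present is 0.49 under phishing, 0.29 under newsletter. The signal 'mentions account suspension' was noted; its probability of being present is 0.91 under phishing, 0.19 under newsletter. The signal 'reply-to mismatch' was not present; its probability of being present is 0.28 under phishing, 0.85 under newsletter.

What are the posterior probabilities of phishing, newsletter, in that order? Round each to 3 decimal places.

For each hypothesis, the unnormalized posterior weight is prior × product of the signal likelihoods (using 1 − P(present | H) for each absent signal):
  phishing: 0.61 × (1 − 0.49) × 0.91 × (1 − 0.28) = 0.20383
  newsletter: 0.39 × (1 − 0.29) × 0.19 × (1 − 0.85) = 0.0078917
The unnormalized weights sum to 0.21172.
P(phishing | evidence) = 0.20383 / 0.21172 ≈ 0.963
P(newsletter | evidence) = 0.0078917 / 0.21172 ≈ 0.037

0.963, 0.037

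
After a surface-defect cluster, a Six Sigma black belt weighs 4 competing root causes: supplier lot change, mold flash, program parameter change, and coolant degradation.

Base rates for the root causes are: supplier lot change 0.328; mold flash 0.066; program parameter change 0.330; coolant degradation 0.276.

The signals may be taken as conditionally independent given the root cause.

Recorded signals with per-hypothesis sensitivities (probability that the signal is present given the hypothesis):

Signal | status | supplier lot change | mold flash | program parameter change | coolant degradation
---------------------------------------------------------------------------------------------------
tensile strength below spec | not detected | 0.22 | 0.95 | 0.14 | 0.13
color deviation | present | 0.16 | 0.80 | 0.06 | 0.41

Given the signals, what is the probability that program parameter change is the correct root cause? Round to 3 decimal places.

For each hypothesis, the unnormalized posterior weight is prior × product of the signal likelihoods (using 1 − P(present | H) for each absent signal):
  supplier lot change: 0.328 × (1 − 0.22) × 0.16 = 0.040934
  mold flash: 0.066 × (1 − 0.95) × 0.80 = 0.00264
  program parameter change: 0.330 × (1 − 0.14) × 0.06 = 0.017028
  coolant degradation: 0.276 × (1 − 0.13) × 0.41 = 0.098449
The unnormalized weights sum to 0.15905.
P(program parameter change | evidence) = 0.017028 / 0.15905 ≈ 0.107.

0.107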